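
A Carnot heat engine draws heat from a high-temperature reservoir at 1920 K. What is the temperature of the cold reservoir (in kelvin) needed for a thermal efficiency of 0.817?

T_C ≈ 351.4 K

From η = 1 − T_C/T_H, T_C = T_H·(1 − η) = 1920.00 × (1 − 0.817) = 351.4 K.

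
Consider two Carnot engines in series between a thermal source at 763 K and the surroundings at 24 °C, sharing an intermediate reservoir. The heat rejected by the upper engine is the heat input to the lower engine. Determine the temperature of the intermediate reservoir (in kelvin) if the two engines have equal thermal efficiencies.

T_m ≈ 476.2 K

T_C = 24 °C → 24 + 273.15 = 297.15 K.
Equal efficiencies require 1 − T_m/T_H = 1 − T_C/T_m, i.e. T_m/T_H = T_C/T_m, so T_m = √(T_H·T_C) = √(763.00 × 297.15) = 476.2 K.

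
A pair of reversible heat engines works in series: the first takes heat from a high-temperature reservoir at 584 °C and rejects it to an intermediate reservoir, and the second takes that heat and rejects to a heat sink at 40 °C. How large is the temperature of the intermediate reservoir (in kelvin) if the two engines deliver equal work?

T_H = 584 °C → 584 + 273.15 = 857.15 K.
T_C = 40 °C → 40 + 273.15 = 313.15 K.
For reversible stages Q_m = Q_H·(T_m/T_H). Setting W₁ = Q_H(1 − T_m/T_H) equal to W₂ = Q_m(1 − T_C/T_m) = Q_H·(T_m − T_C)/T_H gives T_H − T_m = T_m − T_C, so T_m = (T_H + T_C)/2 = (857.15 + 313.15)/2 = 585 K.

T_m ≈ 585 K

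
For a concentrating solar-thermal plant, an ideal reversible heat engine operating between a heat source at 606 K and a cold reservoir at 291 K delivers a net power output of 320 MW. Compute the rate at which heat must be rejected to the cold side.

Q̇_C ≈ 295.6 MW

η_rev = 1 − T_C/T_H = 1 − 291.00/606.00 = 0.5198.
Since Q_C/Q_H = T_C/T_H and Q_H = W/η, Q_C = W·T_C/(T_H − T_C) = 320 × 291.00/315.00 = 295.6 MW.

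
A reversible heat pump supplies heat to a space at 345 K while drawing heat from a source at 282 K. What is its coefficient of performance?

Reversible heating COP: COP_HP = T_H/(T_H − T_C) = 345.00/(345.00 − 282.00) = 5.48.

COP_HP ≈ 5.48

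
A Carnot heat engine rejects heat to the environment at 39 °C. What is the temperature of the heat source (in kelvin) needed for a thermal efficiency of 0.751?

T_H ≈ 1254 K

T_C = 39 °C → 39 + 273.15 = 312.15 K.
From η = 1 − T_C/T_H, solving for T_H gives T_H = T_C/(1 − η) = 312.15/(1 − 0.751) = 1254 K.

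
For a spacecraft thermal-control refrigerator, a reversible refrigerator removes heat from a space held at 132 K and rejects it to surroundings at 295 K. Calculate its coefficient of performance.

The reversible coefficient of performance is COP_R = T_C/(T_H − T_C) = 132.00/(295.00 − 132.00) = 0.8098.

COP_R ≈ 0.8098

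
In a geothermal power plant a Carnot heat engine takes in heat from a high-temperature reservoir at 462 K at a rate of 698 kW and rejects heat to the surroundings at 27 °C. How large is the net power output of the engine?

T_C = 27 °C → 27 + 273.15 = 300.15 K.
Since the cycle is reversible, η = 1 − T_C/T_H = 1 − 300.15/462.00 = 0.3503.
W = η·Q_H = 0.3503 × 698 = 244.5 kW.

Ẇ ≈ 244.5 kW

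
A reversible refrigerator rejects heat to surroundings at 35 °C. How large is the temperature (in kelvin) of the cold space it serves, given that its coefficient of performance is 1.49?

T_C ≈ 184 K

T_H = 35 °C → 35 + 273.15 = 308.15 K.
COP_R = T_C/(T_H − T_C) ⇒ T_C = T_H·COP_R/(1 + COP_R) = 308.15 × 1.49/(1 + 1.49) = 184 K.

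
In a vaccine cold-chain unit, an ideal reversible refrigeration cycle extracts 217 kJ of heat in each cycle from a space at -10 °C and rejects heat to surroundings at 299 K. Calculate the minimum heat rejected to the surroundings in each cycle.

T_C = -10 °C → -10 + 273.15 = 263.15 K.
For a reversible cycle Q_H/Q_C = T_H/T_C, so Q_H = Q_C·T_H/T_C = 217 × 299.00/263.15 = 247 kJ.

Q_H ≈ 247 kJ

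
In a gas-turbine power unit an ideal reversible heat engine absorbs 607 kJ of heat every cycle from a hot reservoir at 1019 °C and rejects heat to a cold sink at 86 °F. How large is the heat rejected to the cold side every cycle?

T_H = 1019 °C → 1019 + 273.15 = 1292.15 K.
T_C = 86 °F → (86 − 32) × 5/9 = 30.00 °C = 303.15 K.
The Carnot efficiency is η = 1 − T_C/T_H = 1 − 303.15/1292.15 = 0.7654.
For a reversible cycle Q_C/Q_H = T_C/T_H, so Q_C = 607 × 303.15/1292.15 = 142 kJ.

Q_C ≈ 142 kJ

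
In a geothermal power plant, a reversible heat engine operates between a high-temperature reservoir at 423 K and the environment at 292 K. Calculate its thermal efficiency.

The Carnot efficiency is η = 1 − T_C/T_H = 1 − 292.00/423.00 = 0.310.

η ≈ 0.310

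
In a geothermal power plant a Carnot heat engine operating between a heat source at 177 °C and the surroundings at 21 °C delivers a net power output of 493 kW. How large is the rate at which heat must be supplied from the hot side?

T_H = 177 °C → 177 + 273.15 = 450.15 K.
T_C = 21 °C → 21 + 273.15 = 294.15 K.
For a reversible engine, η = 1 − T_C/T_H = 1 − 294.15/450.15 = 0.3466.
Q_H = W/η = 493/0.3466 = 1420 kW.

Q̇_H ≈ 1420 kW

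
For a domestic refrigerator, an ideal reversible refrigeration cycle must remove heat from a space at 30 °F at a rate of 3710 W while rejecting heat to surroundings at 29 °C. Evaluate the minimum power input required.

Ẇ_in ≈ 411 W

T_H = 29 °C → 29 + 273.15 = 302.15 K.
T_C = 30 °F → (30 − 32) × 5/9 = -1.11 °C = 272.04 K.
The reversible coefficient of performance is COP_R = T_C/(T_H − T_C) = 272.04/30.11 = 9.0345.
W = Q_C/COP_R = 3710/9.0345 = 411 W.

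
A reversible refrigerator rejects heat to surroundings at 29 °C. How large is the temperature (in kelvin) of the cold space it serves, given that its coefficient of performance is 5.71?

T_C ≈ 257 K

T_H = 29 °C → 29 + 273.15 = 302.15 K.
COP_R = T_C/(T_H − T_C) ⇒ T_C = T_H·COP_R/(1 + COP_R) = 302.15 × 5.71/(1 + 5.71) = 257 K.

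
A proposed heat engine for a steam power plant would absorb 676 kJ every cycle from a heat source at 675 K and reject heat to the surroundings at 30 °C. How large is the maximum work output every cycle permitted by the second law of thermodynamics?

W_max ≈ 372 kJ

T_C = 30 °C → 30 + 273.15 = 303.15 K.
The upper bound on efficiency is η_max = 1 − T_C/T_H = 1 − 303.15/675.00 = 0.5509.
W_max = η_max · Q_H = 0.5509 × 676 = 372 kJ.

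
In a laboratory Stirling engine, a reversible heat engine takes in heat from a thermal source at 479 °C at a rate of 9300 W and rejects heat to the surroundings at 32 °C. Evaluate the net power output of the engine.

T_H = 479 °C → 479 + 273.15 = 752.15 K.
T_C = 32 °C → 32 + 273.15 = 305.15 K.
Carnot efficiency: η = 1 − T_C/T_H = 1 − 305.15/752.15 = 0.5943.
W = η·Q_H = 0.5943 × 9300 = 5530 W.

Ẇ ≈ 5530 W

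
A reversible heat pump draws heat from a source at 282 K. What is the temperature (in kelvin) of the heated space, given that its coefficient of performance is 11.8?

COP_HP = T_H/(T_H − T_C) ⇒ T_H = T_C·COP_HP/(COP_HP − 1) = 282.00 × 11.8/(11.8 − 1) = 308.1 K.

T_H ≈ 308.1 K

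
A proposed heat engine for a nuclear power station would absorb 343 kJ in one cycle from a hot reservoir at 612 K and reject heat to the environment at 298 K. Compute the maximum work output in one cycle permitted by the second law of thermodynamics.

W_max ≈ 176 kJ

By the Carnot theorem, η_max = 1 − T_C/T_H = 1 − 298.00/612.00 = 0.5131.
W_max = η_max · Q_H = 0.5131 × 343 = 176 kJ.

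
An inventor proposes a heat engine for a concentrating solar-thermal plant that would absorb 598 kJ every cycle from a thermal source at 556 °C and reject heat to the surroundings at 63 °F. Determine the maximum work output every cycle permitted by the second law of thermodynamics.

W_max ≈ 388.6 kJ

T_H = 556 °C → 556 + 273.15 = 829.15 K.
T_C = 63 °F → (63 − 32) × 5/9 = 17.22 °C = 290.37 K.
The second-law ceiling is the Carnot efficiency, η_max = 1 − T_C/T_H = 1 − 290.37/829.15 = 0.6498.
W_max = η_max · Q_H = 0.6498 × 598 = 388.6 kJ.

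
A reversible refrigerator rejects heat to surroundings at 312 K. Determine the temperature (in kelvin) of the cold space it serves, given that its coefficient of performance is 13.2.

T_C ≈ 290.0 K

COP_R = T_C/(T_H − T_C) ⇒ T_C = T_H·COP_R/(1 + COP_R) = 312.00 × 13.2/(1 + 13.2) = 290.0 K.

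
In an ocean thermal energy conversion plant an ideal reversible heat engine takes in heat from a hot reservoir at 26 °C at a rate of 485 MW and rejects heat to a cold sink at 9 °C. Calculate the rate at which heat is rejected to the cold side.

T_H = 26 °C → 26 + 273.15 = 299.15 K.
T_C = 9 °C → 9 + 273.15 = 282.15 K.
Since the cycle is reversible, η = 1 − T_C/T_H = 1 − 282.15/299.15 = 0.0568.
For a reversible cycle Q_C/Q_H = T_C/T_H, so Q_C = 485 × 282.15/299.15 = 457 MW.

Q̇_C ≈ 457 MW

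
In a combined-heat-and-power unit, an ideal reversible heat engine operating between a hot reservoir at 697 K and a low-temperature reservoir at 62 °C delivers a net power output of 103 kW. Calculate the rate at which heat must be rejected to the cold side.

Q̇_C ≈ 95.4 kW

T_C = 62 °C → 62 + 273.15 = 335.15 K.
For a reversible engine, η = 1 − T_C/T_H = 1 − 335.15/697.00 = 0.5192.
Since Q_C/Q_H = T_C/T_H and Q_H = W/η, Q_C = W·T_C/(T_H − T_C) = 103 × 335.15/361.85 = 95.4 kW.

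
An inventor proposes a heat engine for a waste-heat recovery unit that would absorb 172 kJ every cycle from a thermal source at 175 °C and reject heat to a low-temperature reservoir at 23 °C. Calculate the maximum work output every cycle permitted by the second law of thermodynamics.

W_max ≈ 58.34 kJ

T_H = 175 °C → 175 + 273.15 = 448.15 K.
T_C = 23 °C → 23 + 273.15 = 296.15 K.
By the Carnot theorem, η_max = 1 − T_C/T_H = 1 − 296.15/448.15 = 0.3392.
W_max = η_max · Q_H = 0.3392 × 172 = 58.34 kJ.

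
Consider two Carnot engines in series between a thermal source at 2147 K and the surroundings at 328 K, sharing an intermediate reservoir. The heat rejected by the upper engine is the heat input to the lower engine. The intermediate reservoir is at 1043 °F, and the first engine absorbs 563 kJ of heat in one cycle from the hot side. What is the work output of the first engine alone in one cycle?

T_m = 1043 °F → (1043 − 32) × 5/9 = 561.67 °C = 834.82 K.
First-stage efficiency η₁ = 1 − T_m/T_H = 1 − 834.82/2147.00 = 0.6112.
W₁ = η₁·Q_H = 0.6112 × 563 = 344.1 kJ.

W₁ ≈ 344.1 kJ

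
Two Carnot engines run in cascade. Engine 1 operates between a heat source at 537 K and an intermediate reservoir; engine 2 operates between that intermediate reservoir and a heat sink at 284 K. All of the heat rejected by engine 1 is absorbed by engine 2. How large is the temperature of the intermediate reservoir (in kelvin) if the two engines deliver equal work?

T_m ≈ 410.5 K

For reversible stages Q_m = Q_H·(T_m/T_H). Setting W₁ = Q_H(1 − T_m/T_H) equal to W₂ = Q_m(1 − T_C/T_m) = Q_H·(T_m − T_C)/T_H gives T_H − T_m = T_m − T_C, so T_m = (T_H + T_C)/2 = (537.00 + 284.00)/2 = 410.5 K.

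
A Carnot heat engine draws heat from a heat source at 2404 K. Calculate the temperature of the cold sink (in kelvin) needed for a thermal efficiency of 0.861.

T_C ≈ 334 K

From η = 1 − T_C/T_H, T_C = T_H·(1 − η) = 2404.00 × (1 − 0.861) = 334 K.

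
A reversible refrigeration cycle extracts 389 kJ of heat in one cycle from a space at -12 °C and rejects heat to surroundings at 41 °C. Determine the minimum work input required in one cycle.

T_H = 41 °C → 41 + 273.15 = 314.15 K.
T_C = -12 °C → -12 + 273.15 = 261.15 K.
COP_R = T_C/(T_H − T_C) = 261.15/53.00 = 4.9274.
W = Q_C/COP_R = 389/4.9274 = 78.95 kJ.

W_in ≈ 78.95 kJ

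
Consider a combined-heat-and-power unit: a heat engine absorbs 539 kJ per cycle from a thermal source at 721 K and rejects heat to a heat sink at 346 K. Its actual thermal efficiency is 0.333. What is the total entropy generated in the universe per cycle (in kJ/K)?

W = η·Q_H = 0.333 × 539 = 179.5 kJ, so Q_C = Q_H − W = 359.5 kJ.
The hot reservoir loses entropy Q_H/T_H = 539/721.00 = 0.7476 kJ/K; the cold reservoir gains Q_C/T_C = 359.5/346.00 = 1.039 kJ/K.
ΔS_univ = −Q_H/T_H + Q_C/T_C = 0.2915 kJ/K (> 0, since η = 0.333 < η_Carnot = 0.520).

ΔS_univ ≈ 0.2915 kJ/K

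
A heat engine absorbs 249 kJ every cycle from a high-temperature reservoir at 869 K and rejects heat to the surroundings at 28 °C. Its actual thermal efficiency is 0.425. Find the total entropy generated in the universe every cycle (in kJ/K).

T_C = 28 °C → 28 + 273.15 = 301.15 K.
W = η·Q_H = 0.425 × 249 = 105.8 kJ, so Q_C = Q_H − W = 143.2 kJ.
Reservoir entropy changes: ΔS_H = −Q_H/T_H = −249/869.00 = -0.2865 kJ/K and ΔS_C = +Q_C/T_C = 143.2/301.15 = 0.4754 kJ/K.
ΔS_univ = −Q_H/T_H + Q_C/T_C = 0.189 kJ/K (> 0, since η = 0.425 < η_Carnot = 0.653).

ΔS_univ ≈ 0.189 kJ/K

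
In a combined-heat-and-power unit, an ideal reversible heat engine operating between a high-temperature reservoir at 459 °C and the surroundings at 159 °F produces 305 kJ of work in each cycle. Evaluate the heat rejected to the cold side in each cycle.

T_H = 459 °C → 459 + 273.15 = 732.15 K.
T_C = 159 °F → (159 − 32) × 5/9 = 70.56 °C = 343.71 K.
For a reversible engine, η = 1 − T_C/T_H = 1 − 343.71/732.15 = 0.5306.
Since Q_C/Q_H = T_C/T_H and Q_H = W/η, Q_C = W·T_C/(T_H − T_C) = 305 × 343.71/388.44 = 269.9 kJ.

Q_C ≈ 269.9 kJ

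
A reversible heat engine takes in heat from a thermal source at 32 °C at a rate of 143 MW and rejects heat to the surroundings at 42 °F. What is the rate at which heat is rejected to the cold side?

T_H = 32 °C → 32 + 273.15 = 305.15 K.
T_C = 42 °F → (42 − 32) × 5/9 = 5.56 °C = 278.71 K.
Carnot efficiency: η = 1 − T_C/T_H = 1 − 278.71/305.15 = 0.0867.
For a reversible cycle Q_C/Q_H = T_C/T_H, so Q_C = 143 × 278.71/305.15 = 130.6 MW.

Q̇_C ≈ 130.6 MW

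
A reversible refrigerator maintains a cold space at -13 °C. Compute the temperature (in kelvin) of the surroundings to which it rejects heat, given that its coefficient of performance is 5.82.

T_C = -13 °C → -13 + 273.15 = 260.15 K.
COP_R = T_C/(T_H − T_C) ⇒ T_H = T_C·(1 + 1/COP_R) = 260.15 × (1 + 1/5.82) = 304.8 K.

T_H ≈ 304.8 K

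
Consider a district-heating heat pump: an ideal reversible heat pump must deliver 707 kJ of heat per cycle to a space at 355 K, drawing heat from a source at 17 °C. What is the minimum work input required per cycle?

T_C = 17 °C → 17 + 273.15 = 290.15 K.
The Carnot heat-pump COP is COP_HP = T_H/(T_H − T_C) = 355.00/64.85 = 5.4742.
W = Q_H/COP_HP = 707/5.4742 = 129 kJ.

W_in ≈ 129 kJ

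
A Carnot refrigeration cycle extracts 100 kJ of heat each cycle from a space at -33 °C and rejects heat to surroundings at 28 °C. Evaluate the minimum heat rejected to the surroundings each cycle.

T_H = 28 °C → 28 + 273.15 = 301.15 K.
T_C = -33 °C → -33 + 273.15 = 240.15 K.
For a reversible cycle Q_H/Q_C = T_H/T_C, so Q_H = Q_C·T_H/T_C = 100 × 301.15/240.15 = 125.4 kJ.

Q_H ≈ 125.4 kJ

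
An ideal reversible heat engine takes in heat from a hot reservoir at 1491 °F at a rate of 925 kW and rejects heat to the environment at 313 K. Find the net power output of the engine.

T_H = 1491 °F → (1491 − 32) × 5/9 = 810.56 °C = 1083.71 K.
η_rev = 1 − T_C/T_H = 1 − 313.00/1083.71 = 0.7112.
W = η·Q_H = 0.7112 × 925 = 657.8 kW.

Ẇ ≈ 657.8 kW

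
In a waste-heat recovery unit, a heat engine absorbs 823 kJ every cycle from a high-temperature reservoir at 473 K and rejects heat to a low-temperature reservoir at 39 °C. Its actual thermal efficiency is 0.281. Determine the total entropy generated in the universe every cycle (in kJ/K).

T_C = 39 °C → 39 + 273.15 = 312.15 K.
W = η·Q_H = 0.281 × 823 = 231.3 kJ, so Q_C = Q_H − W = 591.7 kJ.
Entropy balance on the reservoirs: −Q_H/T_H = -1.740 kJ/K, +Q_C/T_C = 1.896 kJ/K.
ΔS_univ = −Q_H/T_H + Q_C/T_C = 0.1557 kJ/K (> 0, since η = 0.281 < η_Carnot = 0.340).

ΔS_univ ≈ 0.1557 kJ/K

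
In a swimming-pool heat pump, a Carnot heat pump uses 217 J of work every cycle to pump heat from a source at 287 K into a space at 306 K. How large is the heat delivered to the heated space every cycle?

Q_H ≈ 3495 J

Reversible heating COP: COP_HP = T_H/(T_H − T_C) = 306.00/19.00 = 16.1053.
Q_H = COP_HP · W = 16.1053 × 217 = 3495 J.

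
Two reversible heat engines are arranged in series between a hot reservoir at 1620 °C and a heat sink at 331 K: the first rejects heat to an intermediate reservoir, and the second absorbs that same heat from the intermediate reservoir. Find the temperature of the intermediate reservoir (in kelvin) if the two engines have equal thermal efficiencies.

T_m ≈ 792 K

T_H = 1620 °C → 1620 + 273.15 = 1893.15 K.
Equal efficiencies require 1 − T_m/T_H = 1 − T_C/T_m, i.e. T_m/T_H = T_C/T_m, so T_m = √(T_H·T_C) = √(1893.15 × 331.00) = 792 K.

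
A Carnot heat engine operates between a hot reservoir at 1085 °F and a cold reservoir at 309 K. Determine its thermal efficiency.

η ≈ 0.6399

T_H = 1085 °F → (1085 − 32) × 5/9 = 585.00 °C = 858.15 K.
Since the cycle is reversible, η = 1 − T_C/T_H = 1 − 309.00/858.15 = 0.6399.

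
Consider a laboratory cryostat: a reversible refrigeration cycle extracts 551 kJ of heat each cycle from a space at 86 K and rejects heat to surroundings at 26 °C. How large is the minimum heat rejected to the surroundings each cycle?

T_H = 26 °C → 26 + 273.15 = 299.15 K.
For a reversible cycle Q_H/Q_C = T_H/T_C, so Q_H = Q_C·T_H/T_C = 551 × 299.15/86.00 = 1920 kJ.

Q_H ≈ 1920 kJ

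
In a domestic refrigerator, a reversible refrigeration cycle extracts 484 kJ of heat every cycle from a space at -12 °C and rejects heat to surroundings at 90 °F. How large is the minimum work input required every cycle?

W_in ≈ 82.0 kJ

T_H = 90 °F → (90 − 32) × 5/9 = 32.22 °C = 305.37 K.
T_C = -12 °C → -12 + 273.15 = 261.15 K.
Carnot COP: COP_R = T_C/(T_H − T_C) = 261.15/44.22 = 5.9054.
W = Q_C/COP_R = 484/5.9054 = 82.0 kJ.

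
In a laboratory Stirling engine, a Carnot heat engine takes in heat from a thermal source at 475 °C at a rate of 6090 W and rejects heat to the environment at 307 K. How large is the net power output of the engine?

Ẇ ≈ 3591 W

T_H = 475 °C → 475 + 273.15 = 748.15 K.
Carnot efficiency: η = 1 − T_C/T_H = 1 − 307.00/748.15 = 0.5897.
W = η·Q_H = 0.5897 × 6090 = 3591 W.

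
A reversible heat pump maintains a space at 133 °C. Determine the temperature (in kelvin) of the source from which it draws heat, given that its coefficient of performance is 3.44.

T_H = 133 °C → 133 + 273.15 = 406.15 K.
COP_HP = T_H/(T_H − T_C) ⇒ T_C = T_H·(COP_HP − 1)/COP_HP = 406.15 × (3.44 − 1)/3.44 = 288 K.

T_C ≈ 288 K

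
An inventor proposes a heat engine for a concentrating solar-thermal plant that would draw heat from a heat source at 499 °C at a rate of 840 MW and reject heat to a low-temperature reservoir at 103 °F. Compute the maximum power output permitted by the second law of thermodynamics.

T_H = 499 °C → 499 + 273.15 = 772.15 K.
T_C = 103 °F → (103 − 32) × 5/9 = 39.44 °C = 312.59 K.
The second-law ceiling is the Carnot efficiency, η_max = 1 − T_C/T_H = 1 − 312.59/772.15 = 0.5952.
W_max = η_max · Q_H = 0.5952 × 840 = 500 MW.

Ẇ_max ≈ 500 MW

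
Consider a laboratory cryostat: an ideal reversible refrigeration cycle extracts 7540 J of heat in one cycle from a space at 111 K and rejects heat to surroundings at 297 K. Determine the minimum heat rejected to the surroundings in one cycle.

For a reversible cycle Q_H/Q_C = T_H/T_C, so Q_H = Q_C·T_H/T_C = 7540 × 297.00/111.00 = 20200 J.

Q_H ≈ 20200 J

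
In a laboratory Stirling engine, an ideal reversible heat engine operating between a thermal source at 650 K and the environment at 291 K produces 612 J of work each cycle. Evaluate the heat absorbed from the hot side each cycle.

The Carnot efficiency is η = 1 − T_C/T_H = 1 − 291.00/650.00 = 0.5523.
Q_H = W/η = 612/0.5523 = 1110 J.

Q_H ≈ 1110 J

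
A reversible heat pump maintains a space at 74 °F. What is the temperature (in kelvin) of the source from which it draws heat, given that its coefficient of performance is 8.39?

T_C ≈ 261 K

T_H = 74 °F → (74 − 32) × 5/9 = 23.33 °C = 296.48 K.
COP_HP = T_H/(T_H − T_C) ⇒ T_C = T_H·(COP_HP − 1)/COP_HP = 296.48 × (8.39 − 1)/8.39 = 261 K.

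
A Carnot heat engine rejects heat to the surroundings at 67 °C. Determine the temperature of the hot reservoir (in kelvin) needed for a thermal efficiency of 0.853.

T_H ≈ 2310 K

T_C = 67 °C → 67 + 273.15 = 340.15 K.
From η = 1 − T_C/T_H, solving for T_H gives T_H = T_C/(1 − η) = 340.15/(1 − 0.853) = 2310 K.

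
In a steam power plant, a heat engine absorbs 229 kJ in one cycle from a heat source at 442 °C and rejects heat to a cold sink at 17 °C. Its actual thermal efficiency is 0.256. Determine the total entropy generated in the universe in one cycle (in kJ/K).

ΔS_univ ≈ 0.267 kJ/K

T_H = 442 °C → 442 + 273.15 = 715.15 K.
T_C = 17 °C → 17 + 273.15 = 290.15 K.
W = η·Q_H = 0.256 × 229 = 58.62 kJ, so Q_C = Q_H − W = 170.4 kJ.
Entropy balance on the reservoirs: −Q_H/T_H = -0.3202 kJ/K, +Q_C/T_C = 0.5872 kJ/K.
ΔS_univ = −Q_H/T_H + Q_C/T_C = 0.267 kJ/K (> 0, since η = 0.256 < η_Carnot = 0.594).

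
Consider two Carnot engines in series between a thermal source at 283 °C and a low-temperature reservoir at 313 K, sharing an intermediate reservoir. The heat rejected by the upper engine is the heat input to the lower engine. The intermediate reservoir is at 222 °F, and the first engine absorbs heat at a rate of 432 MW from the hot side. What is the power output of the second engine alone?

Ẇ₂ ≈ 51.0 MW

T_H = 283 °C → 283 + 273.15 = 556.15 K.
T_m = 222 °F → (222 − 32) × 5/9 = 105.56 °C = 378.71 K.
Heat entering the second stage: Q_m = Q_H·(T_m/T_H) = 432 × 378.71/556.15 = 294 MW.
Second-stage efficiency η₂ = 1 − T_C/T_m = 1 − 313.00/378.71 = 0.1735, so W₂ = η₂·Q_m = 51.0 MW.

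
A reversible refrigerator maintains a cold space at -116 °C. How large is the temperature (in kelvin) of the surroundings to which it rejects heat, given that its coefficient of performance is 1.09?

T_H ≈ 301 K

T_C = -116 °C → -116 + 273.15 = 157.15 K.
COP_R = T_C/(T_H − T_C) ⇒ T_H = T_C·(1 + 1/COP_R) = 157.15 × (1 + 1/1.09) = 301 K.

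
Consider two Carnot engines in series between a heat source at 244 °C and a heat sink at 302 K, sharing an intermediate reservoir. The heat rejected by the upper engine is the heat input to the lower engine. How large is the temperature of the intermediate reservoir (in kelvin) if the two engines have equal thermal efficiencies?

T_H = 244 °C → 244 + 273.15 = 517.15 K.
Equal efficiencies require 1 − T_m/T_H = 1 − T_C/T_m, i.e. T_m/T_H = T_C/T_m, so T_m = √(T_H·T_C) = √(517.15 × 302.00) = 395.2 K.

T_m ≈ 395.2 K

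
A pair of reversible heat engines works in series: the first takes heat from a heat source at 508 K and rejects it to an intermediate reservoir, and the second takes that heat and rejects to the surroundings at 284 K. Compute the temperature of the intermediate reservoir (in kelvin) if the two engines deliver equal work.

For reversible stages Q_m = Q_H·(T_m/T_H). Setting W₁ = Q_H(1 − T_m/T_H) equal to W₂ = Q_m(1 − T_C/T_m) = Q_H·(T_m − T_C)/T_H gives T_H − T_m = T_m − T_C, so T_m = (T_H + T_C)/2 = (508.00 + 284.00)/2 = 396 K.

T_m ≈ 396 K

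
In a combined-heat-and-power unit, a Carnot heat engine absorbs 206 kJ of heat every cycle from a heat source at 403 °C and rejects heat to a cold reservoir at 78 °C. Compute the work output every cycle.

W ≈ 99.0 kJ

T_H = 403 °C → 403 + 273.15 = 676.15 K.
T_C = 78 °C → 78 + 273.15 = 351.15 K.
Since the cycle is reversible, η = 1 − T_C/T_H = 1 − 351.15/676.15 = 0.4807.
W = η·Q_H = 0.4807 × 206 = 99.0 kJ.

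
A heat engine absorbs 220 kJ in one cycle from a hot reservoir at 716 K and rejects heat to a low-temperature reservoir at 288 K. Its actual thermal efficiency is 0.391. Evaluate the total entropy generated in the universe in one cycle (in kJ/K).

W = η·Q_H = 0.391 × 220 = 86.02 kJ, so Q_C = Q_H − W = 134.0 kJ.
The hot reservoir loses entropy Q_H/T_H = 220/716.00 = 0.3073 kJ/K; the cold reservoir gains Q_C/T_C = 134.0/288.00 = 0.4652 kJ/K.
ΔS_univ = −Q_H/T_H + Q_C/T_C = 0.1579 kJ/K (> 0, since η = 0.391 < η_Carnot = 0.598).

ΔS_univ ≈ 0.1579 kJ/K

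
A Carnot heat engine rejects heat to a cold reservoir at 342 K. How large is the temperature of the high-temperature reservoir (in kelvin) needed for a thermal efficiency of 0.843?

T_H ≈ 2180 K

From η = 1 − T_C/T_H, solving for T_H gives T_H = T_C/(1 − η) = 342.00/(1 − 0.843) = 2180 K.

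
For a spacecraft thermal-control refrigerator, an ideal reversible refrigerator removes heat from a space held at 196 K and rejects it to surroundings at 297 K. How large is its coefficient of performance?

COP_R = T_C/(T_H − T_C) = 196.00/(297.00 − 196.00) = 1.94.

COP_R ≈ 1.94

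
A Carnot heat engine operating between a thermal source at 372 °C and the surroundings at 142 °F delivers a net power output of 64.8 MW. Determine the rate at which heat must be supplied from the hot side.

Q̇_H ≈ 134 MW

T_H = 372 °C → 372 + 273.15 = 645.15 K.
T_C = 142 °F → (142 − 32) × 5/9 = 61.11 °C = 334.26 K.
For a reversible engine, η = 1 − T_C/T_H = 1 − 334.26/645.15 = 0.4819.
Q_H = W/η = 64.8/0.4819 = 134 MW.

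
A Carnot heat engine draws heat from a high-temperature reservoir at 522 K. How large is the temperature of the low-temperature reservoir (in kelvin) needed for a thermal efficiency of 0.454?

T_C ≈ 285.0 K

From η = 1 − T_C/T_H, T_C = T_H·(1 − η) = 522.00 × (1 − 0.454) = 285.0 K.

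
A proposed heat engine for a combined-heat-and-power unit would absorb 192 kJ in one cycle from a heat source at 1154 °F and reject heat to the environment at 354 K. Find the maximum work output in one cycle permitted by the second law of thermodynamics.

T_H = 1154 °F → (1154 − 32) × 5/9 = 623.33 °C = 896.48 K.
The upper bound on efficiency is η_max = 1 − T_C/T_H = 1 − 354.00/896.48 = 0.6051.
W_max = η_max · Q_H = 0.6051 × 192 = 116 kJ.

W_max ≈ 116 kJ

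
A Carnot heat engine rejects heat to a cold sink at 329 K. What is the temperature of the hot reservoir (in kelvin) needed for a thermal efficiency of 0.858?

T_H ≈ 2320 K

From η = 1 − T_C/T_H, solving for T_H gives T_H = T_C/(1 − η) = 329.00/(1 − 0.858) = 2320 K.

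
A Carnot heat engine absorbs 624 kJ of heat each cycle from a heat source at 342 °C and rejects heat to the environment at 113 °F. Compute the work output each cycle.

W ≈ 301 kJ

T_H = 342 °C → 342 + 273.15 = 615.15 K.
T_C = 113 °F → (113 − 32) × 5/9 = 45.00 °C = 318.15 K.
Since the cycle is reversible, η = 1 − T_C/T_H = 1 − 318.15/615.15 = 0.4828.
W = η·Q_H = 0.4828 × 624 = 301 kJ.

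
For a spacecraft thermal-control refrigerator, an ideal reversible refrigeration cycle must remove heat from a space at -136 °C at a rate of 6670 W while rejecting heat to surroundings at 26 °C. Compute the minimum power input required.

T_H = 26 °C → 26 + 273.15 = 299.15 K.
T_C = -136 °C → -136 + 273.15 = 137.15 K.
The reversible coefficient of performance is COP_R = T_C/(T_H − T_C) = 137.15/162.00 = 0.8466.
W = Q_C/COP_R = 6670/0.8466 = 7880 W.

Ẇ_in ≈ 7880 W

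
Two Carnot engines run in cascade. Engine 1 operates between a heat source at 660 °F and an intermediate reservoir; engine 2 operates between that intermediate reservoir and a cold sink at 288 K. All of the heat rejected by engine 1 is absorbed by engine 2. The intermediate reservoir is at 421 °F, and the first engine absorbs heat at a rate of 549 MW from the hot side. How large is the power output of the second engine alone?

T_H = 660 °F → (660 − 32) × 5/9 = 348.89 °C = 622.04 K.
T_m = 421 °F → (421 − 32) × 5/9 = 216.11 °C = 489.26 K.
Heat entering the second stage: Q_m = Q_H·(T_m/T_H) = 549 × 489.26/622.04 = 431.8 MW.
Second-stage efficiency η₂ = 1 − T_C/T_m = 1 − 288.00/489.26 = 0.4114, so W₂ = η₂·Q_m = 177.6 MW.

Ẇ₂ ≈ 177.6 MW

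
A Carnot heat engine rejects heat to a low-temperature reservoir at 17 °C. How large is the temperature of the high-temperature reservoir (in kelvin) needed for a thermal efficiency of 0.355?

T_C = 17 °C → 17 + 273.15 = 290.15 K.
From η = 1 − T_C/T_H, solving for T_H gives T_H = T_C/(1 − η) = 290.15/(1 − 0.355) = 449.8 K.

T_H ≈ 449.8 K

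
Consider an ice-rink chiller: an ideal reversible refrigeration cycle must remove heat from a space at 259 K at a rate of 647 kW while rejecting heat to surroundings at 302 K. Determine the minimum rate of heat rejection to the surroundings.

For a reversible cycle Q_H/Q_C = T_H/T_C, so Q_H = Q_C·T_H/T_C = 647 × 302.00/259.00 = 754.4 kW.

Q̇_H ≈ 754.4 kW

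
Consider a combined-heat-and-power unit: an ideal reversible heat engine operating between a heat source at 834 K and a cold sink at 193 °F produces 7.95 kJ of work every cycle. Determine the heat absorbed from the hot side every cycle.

T_C = 193 °F → (193 − 32) × 5/9 = 89.44 °C = 362.59 K.
The Carnot efficiency is η = 1 − T_C/T_H = 1 − 362.59/834.00 = 0.5652.
Q_H = W/η = 7.95/0.5652 = 14.06 kJ.

Q_H ≈ 14.06 kJ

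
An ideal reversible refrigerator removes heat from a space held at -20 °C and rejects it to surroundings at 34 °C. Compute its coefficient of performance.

T_H = 34 °C → 34 + 273.15 = 307.15 K.
T_C = -20 °C → -20 + 273.15 = 253.15 K.
Carnot COP: COP_R = T_C/(T_H − T_C) = 253.15/(307.15 − 253.15) = 4.69.

COP_R ≈ 4.69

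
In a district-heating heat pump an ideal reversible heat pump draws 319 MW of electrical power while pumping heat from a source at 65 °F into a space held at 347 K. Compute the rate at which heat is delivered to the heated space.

Q̇_H ≈ 1990 MW

T_C = 65 °F → (65 − 32) × 5/9 = 18.33 °C = 291.48 K.
COP_HP = T_H/(T_H − T_C) = 347.00/55.52 = 6.2504.
Q_H = COP_HP · W = 6.2504 × 319 = 1990 MW.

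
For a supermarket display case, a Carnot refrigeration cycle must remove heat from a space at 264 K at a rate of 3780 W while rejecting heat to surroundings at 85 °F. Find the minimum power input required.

Ẇ_in ≈ 552.6 W

T_H = 85 °F → (85 − 32) × 5/9 = 29.44 °C = 302.59 K.
COP_R = T_C/(T_H − T_C) = 264.00/38.59 = 6.8404.
W = Q_C/COP_R = 3780/6.8404 = 552.6 W.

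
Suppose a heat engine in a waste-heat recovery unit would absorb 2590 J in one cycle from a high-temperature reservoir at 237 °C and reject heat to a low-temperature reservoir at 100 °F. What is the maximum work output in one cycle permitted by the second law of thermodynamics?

W_max ≈ 1010 J

T_H = 237 °C → 237 + 273.15 = 510.15 K.
T_C = 100 °F → (100 − 32) × 5/9 = 37.78 °C = 310.93 K.
The upper bound on efficiency is η_max = 1 − T_C/T_H = 1 − 310.93/510.15 = 0.3905.
W_max = η_max · Q_H = 0.3905 × 2590 = 1010 J.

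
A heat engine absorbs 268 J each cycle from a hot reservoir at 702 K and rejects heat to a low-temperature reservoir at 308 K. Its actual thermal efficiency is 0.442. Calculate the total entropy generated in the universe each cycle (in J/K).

W = η·Q_H = 0.442 × 268 = 118.5 J, so Q_C = Q_H − W = 149.5 J.
Entropy balance on the reservoirs: −Q_H/T_H = -0.3818 J/K, +Q_C/T_C = 0.4855 J/K.
ΔS_univ = −Q_H/T_H + Q_C/T_C = 0.104 J/K (> 0, since η = 0.442 < η_Carnot = 0.561).

ΔS_univ ≈ 0.104 J/K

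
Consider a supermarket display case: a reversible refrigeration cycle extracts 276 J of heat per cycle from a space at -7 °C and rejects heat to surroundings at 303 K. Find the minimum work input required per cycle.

W_in ≈ 38.2 J

T_C = -7 °C → -7 + 273.15 = 266.15 K.
The reversible coefficient of performance is COP_R = T_C/(T_H − T_C) = 266.15/36.85 = 7.2225.
W = Q_C/COP_R = 276/7.2225 = 38.2 J.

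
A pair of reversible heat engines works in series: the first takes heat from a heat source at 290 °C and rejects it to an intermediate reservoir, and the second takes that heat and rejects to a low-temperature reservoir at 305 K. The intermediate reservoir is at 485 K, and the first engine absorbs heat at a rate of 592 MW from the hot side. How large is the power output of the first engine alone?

T_H = 290 °C → 290 + 273.15 = 563.15 K.
First-stage efficiency η₁ = 1 − T_m/T_H = 1 − 485.00/563.15 = 0.1388.
W₁ = η₁·Q_H = 0.1388 × 592 = 82.15 MW.

Ẇ₁ ≈ 82.15 MW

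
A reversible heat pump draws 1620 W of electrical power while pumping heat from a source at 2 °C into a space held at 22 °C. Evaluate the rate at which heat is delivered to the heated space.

Q̇_H ≈ 23900 W

T_H = 22 °C → 22 + 273.15 = 295.15 K.
T_C = 2 °C → 2 + 273.15 = 275.15 K.
Reversible heating COP: COP_HP = T_H/(T_H − T_C) = 295.15/20.00 = 14.7575.
Q_H = COP_HP · W = 14.7575 × 1620 = 23900 W.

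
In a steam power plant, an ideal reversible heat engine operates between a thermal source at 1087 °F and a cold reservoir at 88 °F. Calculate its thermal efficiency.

η ≈ 0.646

T_H = 1087 °F → (1087 − 32) × 5/9 = 586.11 °C = 859.26 K.
T_C = 88 °F → (88 − 32) × 5/9 = 31.11 °C = 304.26 K.
For a reversible engine, η = 1 − T_C/T_H = 1 − 304.26/859.26 = 0.646.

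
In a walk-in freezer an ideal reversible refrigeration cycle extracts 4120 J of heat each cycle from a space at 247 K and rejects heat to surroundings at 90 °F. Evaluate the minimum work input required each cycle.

T_H = 90 °F → (90 − 32) × 5/9 = 32.22 °C = 305.37 K.
Carnot COP: COP_R = T_C/(T_H − T_C) = 247.00/58.37 = 4.2315.
W = Q_C/COP_R = 4120/4.2315 = 974 J.

W_in ≈ 974 J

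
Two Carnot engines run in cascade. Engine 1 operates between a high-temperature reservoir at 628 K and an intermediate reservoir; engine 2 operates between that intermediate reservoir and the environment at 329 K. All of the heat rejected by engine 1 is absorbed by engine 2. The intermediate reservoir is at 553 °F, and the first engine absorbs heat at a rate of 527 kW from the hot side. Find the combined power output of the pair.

Two reversible stages in series are equivalent to a single Carnot engine between T_H and T_C, so η_total = 1 − T_C/T_H = 1 − 329.00/628.00 = 0.4761.
W_total = η_total · Q_H = 0.4761 × 527 = 251 kW.

Ẇ_total ≈ 251 kW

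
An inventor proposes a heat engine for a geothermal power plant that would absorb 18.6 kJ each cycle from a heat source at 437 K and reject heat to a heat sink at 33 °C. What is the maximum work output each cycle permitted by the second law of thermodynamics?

W_max ≈ 5.57 kJ

T_C = 33 °C → 33 + 273.15 = 306.15 K.
By the Carnot theorem, η_max = 1 − T_C/T_H = 1 − 306.15/437.00 = 0.2994.
W_max = η_max · Q_H = 0.2994 × 18.6 = 5.57 kJ.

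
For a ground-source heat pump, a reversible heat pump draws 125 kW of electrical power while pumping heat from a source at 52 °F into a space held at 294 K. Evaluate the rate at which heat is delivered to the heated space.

T_C = 52 °F → (52 − 32) × 5/9 = 11.11 °C = 284.26 K.
The Carnot heat-pump COP is COP_HP = T_H/(T_H − T_C) = 294.00/9.74 = 30.1882.
Q_H = COP_HP · W = 30.1882 × 125 = 3770 kW.

Q̇_H ≈ 3770 kW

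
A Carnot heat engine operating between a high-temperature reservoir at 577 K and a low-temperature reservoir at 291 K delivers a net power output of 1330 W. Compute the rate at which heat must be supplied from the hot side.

Q̇_H ≈ 2683 W

Since the cycle is reversible, η = 1 − T_C/T_H = 1 − 291.00/577.00 = 0.4957.
Q_H = W/η = 1330/0.4957 = 2683 W.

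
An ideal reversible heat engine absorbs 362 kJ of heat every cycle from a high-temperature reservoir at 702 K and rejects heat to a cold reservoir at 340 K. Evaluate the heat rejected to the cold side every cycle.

Q_C ≈ 175 kJ

For a reversible engine, η = 1 − T_C/T_H = 1 − 340.00/702.00 = 0.5157.
For a reversible cycle Q_C/Q_H = T_C/T_H, so Q_C = 362 × 340.00/702.00 = 175 kJ.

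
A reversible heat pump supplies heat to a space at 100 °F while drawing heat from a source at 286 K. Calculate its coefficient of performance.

T_H = 100 °F → (100 − 32) × 5/9 = 37.78 °C = 310.93 K.
Reversible heating COP: COP_HP = T_H/(T_H − T_C) = 310.93/(310.93 − 286.00) = 12.5.

COP_HP ≈ 12.5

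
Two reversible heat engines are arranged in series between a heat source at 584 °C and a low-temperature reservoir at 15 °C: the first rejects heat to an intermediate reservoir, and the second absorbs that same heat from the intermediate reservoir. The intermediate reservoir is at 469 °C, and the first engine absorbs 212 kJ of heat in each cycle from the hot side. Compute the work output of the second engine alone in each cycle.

T_H = 584 °C → 584 + 273.15 = 857.15 K.
T_C = 15 °C → 15 + 273.15 = 288.15 K.
T_m = 469 °C → 469 + 273.15 = 742.15 K.
Heat entering the second stage: Q_m = Q_H·(T_m/T_H) = 212 × 742.15/857.15 = 184 kJ.
Second-stage efficiency η₂ = 1 − T_C/T_m = 1 − 288.15/742.15 = 0.6117, so W₂ = η₂·Q_m = 112 kJ.

W₂ ≈ 112 kJ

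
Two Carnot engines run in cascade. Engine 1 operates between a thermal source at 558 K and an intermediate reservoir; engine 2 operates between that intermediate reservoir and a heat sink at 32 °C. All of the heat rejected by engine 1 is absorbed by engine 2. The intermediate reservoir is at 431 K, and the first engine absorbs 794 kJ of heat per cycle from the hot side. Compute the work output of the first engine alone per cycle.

W₁ ≈ 181 kJ

T_C = 32 °C → 32 + 273.15 = 305.15 K.
First-stage efficiency η₁ = 1 − T_m/T_H = 1 − 431.00/558.00 = 0.2276.
W₁ = η₁·Q_H = 0.2276 × 794 = 181 kJ.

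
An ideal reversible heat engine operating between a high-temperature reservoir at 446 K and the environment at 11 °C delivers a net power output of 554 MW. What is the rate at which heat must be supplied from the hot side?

T_C = 11 °C → 11 + 273.15 = 284.15 K.
Carnot efficiency: η = 1 − T_C/T_H = 1 − 284.15/446.00 = 0.3629.
Q_H = W/η = 554/0.3629 = 1530 MW.

Q̇_H ≈ 1530 MW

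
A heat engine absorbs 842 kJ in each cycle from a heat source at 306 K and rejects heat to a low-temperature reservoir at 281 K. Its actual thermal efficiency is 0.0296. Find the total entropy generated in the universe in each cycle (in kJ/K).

W = η·Q_H = 0.0296 × 842 = 24.92 kJ, so Q_C = Q_H − W = 817.1 kJ.
The hot reservoir loses entropy Q_H/T_H = 842/306.00 = 2.752 kJ/K; the cold reservoir gains Q_C/T_C = 817.1/281.00 = 2.908 kJ/K.
ΔS_univ = −Q_H/T_H + Q_C/T_C = 0.156 kJ/K (> 0, since η = 0.0296 < η_Carnot = 0.082).

ΔS_univ ≈ 0.156 kJ/K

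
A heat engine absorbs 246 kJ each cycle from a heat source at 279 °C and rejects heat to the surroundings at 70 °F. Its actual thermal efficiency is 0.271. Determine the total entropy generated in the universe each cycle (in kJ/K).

ΔS_univ ≈ 0.164 kJ/K

T_H = 279 °C → 279 + 273.15 = 552.15 K.
T_C = 70 °F → (70 − 32) × 5/9 = 21.11 °C = 294.26 K.
W = η·Q_H = 0.271 × 246 = 66.67 kJ, so Q_C = Q_H − W = 179.3 kJ.
Reservoir entropy changes: ΔS_H = −Q_H/T_H = −246/552.15 = -0.4455 kJ/K and ΔS_C = +Q_C/T_C = 179.3/294.26 = 0.6094 kJ/K.
ΔS_univ = −Q_H/T_H + Q_C/T_C = 0.164 kJ/K (> 0, since η = 0.271 < η_Carnot = 0.467).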